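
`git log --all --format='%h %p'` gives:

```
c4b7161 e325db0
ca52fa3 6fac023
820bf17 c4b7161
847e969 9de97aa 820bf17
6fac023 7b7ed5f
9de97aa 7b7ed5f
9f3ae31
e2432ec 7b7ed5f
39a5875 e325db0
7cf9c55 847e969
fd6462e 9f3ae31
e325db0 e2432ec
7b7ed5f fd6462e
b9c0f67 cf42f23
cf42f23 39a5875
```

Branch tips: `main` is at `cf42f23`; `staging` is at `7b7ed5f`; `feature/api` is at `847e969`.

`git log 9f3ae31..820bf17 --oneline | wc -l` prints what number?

Reachable from 820bf17: {7b7ed5f, 820bf17, 9f3ae31, c4b7161, e2432ec, e325db0, fd6462e}.
Reachable from 9f3ae31: {9f3ae31}.
In 820bf17's history but not 9f3ae31's: {7b7ed5f, 820bf17, c4b7161, e2432ec, e325db0, fd6462e} — 6 commits.

6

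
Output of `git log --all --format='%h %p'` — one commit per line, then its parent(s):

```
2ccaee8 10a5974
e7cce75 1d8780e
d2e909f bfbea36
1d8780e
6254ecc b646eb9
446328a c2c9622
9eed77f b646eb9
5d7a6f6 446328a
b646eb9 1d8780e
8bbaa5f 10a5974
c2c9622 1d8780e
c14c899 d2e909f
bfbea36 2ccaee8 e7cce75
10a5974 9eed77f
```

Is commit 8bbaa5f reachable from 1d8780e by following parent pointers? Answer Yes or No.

No

Ancestors of 1d8780e: {1d8780e}.
8bbaa5f is not in that set, so it is not an ancestor of 1d8780e.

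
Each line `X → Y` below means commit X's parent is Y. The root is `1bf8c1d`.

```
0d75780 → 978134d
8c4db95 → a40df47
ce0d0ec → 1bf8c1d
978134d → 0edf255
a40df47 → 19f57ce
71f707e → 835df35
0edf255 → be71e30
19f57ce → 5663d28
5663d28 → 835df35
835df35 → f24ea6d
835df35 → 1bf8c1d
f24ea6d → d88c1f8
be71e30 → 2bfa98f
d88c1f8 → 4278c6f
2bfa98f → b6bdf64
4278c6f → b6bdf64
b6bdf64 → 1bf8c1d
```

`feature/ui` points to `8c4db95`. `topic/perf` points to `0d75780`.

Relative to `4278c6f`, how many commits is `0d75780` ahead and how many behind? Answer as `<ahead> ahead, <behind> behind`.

5 ahead, 1 behind

Reachable from 0d75780: {0d75780, 0edf255, 1bf8c1d, 2bfa98f, 978134d, b6bdf64, be71e30}.
Reachable from 4278c6f: {1bf8c1d, 4278c6f, b6bdf64}.
Only in 0d75780's history (ahead): {0d75780, 0edf255, 2bfa98f, 978134d, be71e30} — 5.
Only in 4278c6f's history (behind): {4278c6f} — 1.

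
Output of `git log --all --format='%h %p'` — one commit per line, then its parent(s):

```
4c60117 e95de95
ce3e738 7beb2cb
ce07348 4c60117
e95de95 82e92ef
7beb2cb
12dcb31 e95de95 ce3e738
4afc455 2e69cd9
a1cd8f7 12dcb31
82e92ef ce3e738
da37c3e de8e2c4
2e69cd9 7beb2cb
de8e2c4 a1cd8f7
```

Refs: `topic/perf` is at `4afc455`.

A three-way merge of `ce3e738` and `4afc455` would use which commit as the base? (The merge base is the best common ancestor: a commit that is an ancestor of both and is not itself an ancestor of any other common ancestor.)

7beb2cb

Ancestors of ce3e738: {7beb2cb, ce3e738}.
Ancestors of 4afc455: {2e69cd9, 4afc455, 7beb2cb}.
Common ancestors: {7beb2cb}.
The only common ancestor is 7beb2cb, so it is the merge base.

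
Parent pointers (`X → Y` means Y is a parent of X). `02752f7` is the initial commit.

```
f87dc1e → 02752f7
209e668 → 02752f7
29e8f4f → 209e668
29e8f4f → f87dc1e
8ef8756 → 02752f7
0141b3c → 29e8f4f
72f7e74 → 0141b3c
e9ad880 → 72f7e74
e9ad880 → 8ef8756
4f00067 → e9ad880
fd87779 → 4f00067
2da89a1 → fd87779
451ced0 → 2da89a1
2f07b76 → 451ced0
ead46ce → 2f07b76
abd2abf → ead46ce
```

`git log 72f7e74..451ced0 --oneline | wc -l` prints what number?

6

Reachable from 451ced0: {0141b3c, 02752f7, 209e668, 29e8f4f, 2da89a1, 451ced0, 4f00067, 72f7e74, 8ef8756, e9ad880, f87dc1e, fd87779}.
Reachable from 72f7e74: {0141b3c, 02752f7, 209e668, 29e8f4f, 72f7e74, f87dc1e}.
In 451ced0's history but not 72f7e74's: {2da89a1, 451ced0, 4f00067, 8ef8756, e9ad880, fd87779} — 6 commits.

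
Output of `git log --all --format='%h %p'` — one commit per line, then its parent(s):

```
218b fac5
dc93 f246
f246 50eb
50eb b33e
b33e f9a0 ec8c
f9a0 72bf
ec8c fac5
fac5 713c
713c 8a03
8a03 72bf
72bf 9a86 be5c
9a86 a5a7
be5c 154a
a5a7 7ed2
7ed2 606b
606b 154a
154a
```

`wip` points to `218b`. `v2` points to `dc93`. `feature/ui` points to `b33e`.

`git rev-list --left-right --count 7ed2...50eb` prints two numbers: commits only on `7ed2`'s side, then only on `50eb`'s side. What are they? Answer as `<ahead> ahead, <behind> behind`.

0 ahead, 11 behind

Reachable from 7ed2: {154a, 606b, 7ed2}.
Reachable from 50eb: {154a, 50eb, 606b, 713c, 72bf, 7ed2, 8a03, 9a86, a5a7, b33e, be5c, ec8c, f9a0, fac5}.
Only in 7ed2's history (ahead): {} — 0.
Only in 50eb's history (behind): {50eb, 713c, 72bf, 8a03, 9a86, a5a7, b33e, be5c, ec8c, f9a0, fac5} — 11.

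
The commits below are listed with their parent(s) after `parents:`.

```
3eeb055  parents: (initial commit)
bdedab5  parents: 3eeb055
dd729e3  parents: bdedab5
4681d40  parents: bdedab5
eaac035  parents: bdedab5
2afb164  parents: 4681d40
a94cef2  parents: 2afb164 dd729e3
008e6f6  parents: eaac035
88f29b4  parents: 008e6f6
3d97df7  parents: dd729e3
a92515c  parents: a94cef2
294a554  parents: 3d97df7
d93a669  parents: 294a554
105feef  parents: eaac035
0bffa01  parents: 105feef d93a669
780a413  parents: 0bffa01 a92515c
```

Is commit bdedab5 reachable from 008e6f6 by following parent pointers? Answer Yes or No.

Ancestors of 008e6f6 (commits reachable by following parents): {008e6f6, 3eeb055, bdedab5, eaac035}.
bdedab5 is in that set, so it is an ancestor of 008e6f6.

Yes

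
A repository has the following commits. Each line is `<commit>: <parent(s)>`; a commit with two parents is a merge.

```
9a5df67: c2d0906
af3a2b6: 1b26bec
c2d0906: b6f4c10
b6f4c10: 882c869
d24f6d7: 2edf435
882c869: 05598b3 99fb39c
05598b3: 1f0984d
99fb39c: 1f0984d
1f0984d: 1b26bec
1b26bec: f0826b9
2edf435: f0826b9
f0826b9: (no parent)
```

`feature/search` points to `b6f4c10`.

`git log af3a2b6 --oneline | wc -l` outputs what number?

3

Walking parent pointers from af3a2b6: reachable set = {1b26bec, af3a2b6, f0826b9}.
That is 3 commits.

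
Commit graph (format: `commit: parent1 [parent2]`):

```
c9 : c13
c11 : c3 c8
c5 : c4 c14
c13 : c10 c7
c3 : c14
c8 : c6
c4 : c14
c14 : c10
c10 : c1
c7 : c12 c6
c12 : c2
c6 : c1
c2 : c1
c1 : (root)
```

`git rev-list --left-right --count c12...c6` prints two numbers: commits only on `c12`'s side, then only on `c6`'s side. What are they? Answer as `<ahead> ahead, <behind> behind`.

2 ahead, 1 behind

Reachable from c12: {c1, c12, c2}.
Reachable from c6: {c1, c6}.
Only in c12's history (ahead): {c12, c2} — 2.
Only in c6's history (behind): {c6} — 1.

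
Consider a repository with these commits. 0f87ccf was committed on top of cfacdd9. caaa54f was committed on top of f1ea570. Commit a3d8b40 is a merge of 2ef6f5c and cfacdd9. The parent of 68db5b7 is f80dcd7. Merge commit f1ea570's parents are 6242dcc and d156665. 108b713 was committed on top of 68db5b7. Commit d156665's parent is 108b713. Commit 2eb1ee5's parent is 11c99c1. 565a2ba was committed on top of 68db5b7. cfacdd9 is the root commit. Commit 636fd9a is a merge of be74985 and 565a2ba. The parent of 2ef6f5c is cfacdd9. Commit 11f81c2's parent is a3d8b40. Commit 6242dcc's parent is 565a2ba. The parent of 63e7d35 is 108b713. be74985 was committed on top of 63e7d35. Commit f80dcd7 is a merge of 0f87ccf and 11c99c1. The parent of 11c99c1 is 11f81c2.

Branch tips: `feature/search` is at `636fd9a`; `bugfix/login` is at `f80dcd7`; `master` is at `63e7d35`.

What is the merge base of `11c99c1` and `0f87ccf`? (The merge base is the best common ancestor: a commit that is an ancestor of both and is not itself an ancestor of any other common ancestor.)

cfacdd9

Ancestors of 11c99c1: {11c99c1, 11f81c2, 2ef6f5c, a3d8b40, cfacdd9}.
Ancestors of 0f87ccf: {0f87ccf, cfacdd9}.
Common ancestors: {cfacdd9}.
The only common ancestor is cfacdd9, so it is the merge base.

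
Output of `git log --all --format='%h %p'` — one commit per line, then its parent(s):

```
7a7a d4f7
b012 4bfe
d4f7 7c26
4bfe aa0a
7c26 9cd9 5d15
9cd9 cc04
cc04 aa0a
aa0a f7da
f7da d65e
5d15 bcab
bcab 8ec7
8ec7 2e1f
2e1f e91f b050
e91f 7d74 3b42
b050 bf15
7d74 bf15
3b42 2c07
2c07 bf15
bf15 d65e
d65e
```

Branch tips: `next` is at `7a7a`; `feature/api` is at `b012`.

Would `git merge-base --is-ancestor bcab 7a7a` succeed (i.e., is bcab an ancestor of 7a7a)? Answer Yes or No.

Ancestors of 7a7a (commits reachable by following parents): {2c07, 2e1f, 3b42, 5d15, 7a7a, 7c26, 7d74, 8ec7, 9cd9, aa0a, b050, bcab, bf15, cc04, d4f7, d65e, e91f, f7da}.
bcab is in that set, so it is an ancestor of 7a7a.

Yes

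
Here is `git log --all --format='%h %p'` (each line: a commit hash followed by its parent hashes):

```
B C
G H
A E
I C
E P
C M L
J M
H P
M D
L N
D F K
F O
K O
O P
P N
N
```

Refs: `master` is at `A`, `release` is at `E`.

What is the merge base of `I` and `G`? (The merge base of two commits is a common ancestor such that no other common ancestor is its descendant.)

Ancestors of I: {C, D, F, I, K, L, M, N, O, P}.
Ancestors of G: {G, H, N, P}.
Common ancestors: {N, P}.
Among these, P is not an ancestor of any other common ancestor — it is the merge base.

P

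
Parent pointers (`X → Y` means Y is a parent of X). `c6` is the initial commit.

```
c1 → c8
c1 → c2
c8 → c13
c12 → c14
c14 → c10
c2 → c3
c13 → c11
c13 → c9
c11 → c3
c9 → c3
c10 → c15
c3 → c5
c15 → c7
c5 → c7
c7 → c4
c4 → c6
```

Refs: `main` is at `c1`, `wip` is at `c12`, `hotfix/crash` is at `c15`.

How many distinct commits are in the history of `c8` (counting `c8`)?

Walking parent pointers from c8: reachable set = {c11, c13, c3, c4, c5, c6, c7, c8, c9}.
That is 9 commits.

9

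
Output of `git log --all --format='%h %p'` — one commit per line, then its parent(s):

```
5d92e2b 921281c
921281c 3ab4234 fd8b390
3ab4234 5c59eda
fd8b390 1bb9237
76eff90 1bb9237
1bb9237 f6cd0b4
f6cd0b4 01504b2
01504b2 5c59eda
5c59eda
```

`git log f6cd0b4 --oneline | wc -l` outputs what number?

Walking parent pointers from f6cd0b4: reachable set = {01504b2, 5c59eda, f6cd0b4}.
That is 3 commits.

3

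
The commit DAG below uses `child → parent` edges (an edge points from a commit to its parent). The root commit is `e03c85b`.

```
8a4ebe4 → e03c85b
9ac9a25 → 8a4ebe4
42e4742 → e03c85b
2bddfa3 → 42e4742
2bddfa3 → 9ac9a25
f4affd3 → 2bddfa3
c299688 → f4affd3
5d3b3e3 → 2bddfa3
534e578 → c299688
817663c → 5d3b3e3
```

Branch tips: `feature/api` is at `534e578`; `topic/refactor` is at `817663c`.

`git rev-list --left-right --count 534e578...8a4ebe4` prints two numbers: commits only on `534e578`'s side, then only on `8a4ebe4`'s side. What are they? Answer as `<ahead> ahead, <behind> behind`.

6 ahead, 0 behind

Reachable from 534e578: {2bddfa3, 42e4742, 534e578, 8a4ebe4, 9ac9a25, c299688, e03c85b, f4affd3}.
Reachable from 8a4ebe4: {8a4ebe4, e03c85b}.
Only in 534e578's history (ahead): {2bddfa3, 42e4742, 534e578, 9ac9a25, c299688, f4affd3} — 6.
Only in 8a4ebe4's history (behind): {} — 0.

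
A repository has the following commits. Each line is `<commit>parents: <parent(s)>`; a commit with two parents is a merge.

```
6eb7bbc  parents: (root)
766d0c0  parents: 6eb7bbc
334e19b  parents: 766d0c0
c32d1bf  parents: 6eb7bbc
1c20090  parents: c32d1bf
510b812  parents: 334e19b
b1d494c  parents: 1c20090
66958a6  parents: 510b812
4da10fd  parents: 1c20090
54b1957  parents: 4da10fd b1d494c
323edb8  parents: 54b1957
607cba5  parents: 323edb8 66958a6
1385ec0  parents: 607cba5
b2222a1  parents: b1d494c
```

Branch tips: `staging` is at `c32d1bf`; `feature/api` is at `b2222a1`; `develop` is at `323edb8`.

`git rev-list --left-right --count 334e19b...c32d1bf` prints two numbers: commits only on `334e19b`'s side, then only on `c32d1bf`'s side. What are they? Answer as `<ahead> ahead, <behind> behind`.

Reachable from 334e19b: {334e19b, 6eb7bbc, 766d0c0}.
Reachable from c32d1bf: {6eb7bbc, c32d1bf}.
Only in 334e19b's history (ahead): {334e19b, 766d0c0} — 2.
Only in c32d1bf's history (behind): {c32d1bf} — 1.

2 ahead, 1 behind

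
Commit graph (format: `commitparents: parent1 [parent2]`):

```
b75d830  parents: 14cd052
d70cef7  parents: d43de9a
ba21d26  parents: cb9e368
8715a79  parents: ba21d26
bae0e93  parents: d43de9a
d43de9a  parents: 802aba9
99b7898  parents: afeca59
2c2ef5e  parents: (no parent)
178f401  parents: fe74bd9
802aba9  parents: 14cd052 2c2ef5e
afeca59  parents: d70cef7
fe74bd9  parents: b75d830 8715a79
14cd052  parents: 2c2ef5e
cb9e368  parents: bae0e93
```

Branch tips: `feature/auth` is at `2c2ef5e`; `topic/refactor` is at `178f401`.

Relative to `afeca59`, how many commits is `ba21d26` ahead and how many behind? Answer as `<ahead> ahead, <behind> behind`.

Reachable from ba21d26: {14cd052, 2c2ef5e, 802aba9, ba21d26, bae0e93, cb9e368, d43de9a}.
Reachable from afeca59: {14cd052, 2c2ef5e, 802aba9, afeca59, d43de9a, d70cef7}.
Only in ba21d26's history (ahead): {ba21d26, bae0e93, cb9e368} — 3.
Only in afeca59's history (behind): {afeca59, d70cef7} — 2.

3 ahead, 2 behind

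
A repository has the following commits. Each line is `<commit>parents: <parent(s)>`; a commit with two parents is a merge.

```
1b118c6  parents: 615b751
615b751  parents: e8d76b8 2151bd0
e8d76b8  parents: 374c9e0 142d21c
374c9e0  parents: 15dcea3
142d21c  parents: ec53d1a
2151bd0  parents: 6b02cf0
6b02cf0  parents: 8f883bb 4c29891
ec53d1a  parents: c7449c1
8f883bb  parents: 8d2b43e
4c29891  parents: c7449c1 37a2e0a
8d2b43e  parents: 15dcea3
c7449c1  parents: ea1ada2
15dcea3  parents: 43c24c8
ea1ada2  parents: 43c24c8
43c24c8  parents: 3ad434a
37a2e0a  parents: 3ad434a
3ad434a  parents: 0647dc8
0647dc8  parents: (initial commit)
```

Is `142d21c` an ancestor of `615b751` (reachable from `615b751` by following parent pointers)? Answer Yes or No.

Yes

Ancestors of 615b751 (commits reachable by following parents): {0647dc8, 142d21c, 15dcea3, 2151bd0, 374c9e0, 37a2e0a, 3ad434a, 43c24c8, 4c29891, 615b751, 6b02cf0, 8d2b43e, 8f883bb, c7449c1, e8d76b8, ea1ada2, ec53d1a}.
142d21c is in that set, so it is an ancestor of 615b751.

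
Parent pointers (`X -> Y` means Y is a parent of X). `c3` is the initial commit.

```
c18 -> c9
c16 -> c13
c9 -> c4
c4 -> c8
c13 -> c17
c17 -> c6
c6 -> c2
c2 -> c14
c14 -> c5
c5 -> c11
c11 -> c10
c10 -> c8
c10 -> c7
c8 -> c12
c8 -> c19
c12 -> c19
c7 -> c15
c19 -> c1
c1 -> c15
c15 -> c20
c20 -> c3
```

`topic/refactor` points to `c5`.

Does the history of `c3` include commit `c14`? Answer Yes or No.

No

Ancestors of c3: {c3}.
c14 is not in that set, so it is not an ancestor of c3.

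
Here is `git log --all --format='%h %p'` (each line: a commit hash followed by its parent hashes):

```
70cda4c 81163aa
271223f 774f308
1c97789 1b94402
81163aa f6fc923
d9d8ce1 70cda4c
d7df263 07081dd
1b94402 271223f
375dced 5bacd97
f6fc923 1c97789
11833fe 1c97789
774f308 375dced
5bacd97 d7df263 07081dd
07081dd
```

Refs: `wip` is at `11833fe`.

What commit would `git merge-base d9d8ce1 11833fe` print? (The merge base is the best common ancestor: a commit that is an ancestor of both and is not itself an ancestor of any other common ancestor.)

Ancestors of d9d8ce1: {07081dd, 1b94402, 1c97789, 271223f, 375dced, 5bacd97, 70cda4c, 774f308, 81163aa, d7df263, d9d8ce1, f6fc923}.
Ancestors of 11833fe: {07081dd, 11833fe, 1b94402, 1c97789, 271223f, 375dced, 5bacd97, 774f308, d7df263}.
Common ancestors: {07081dd, 1b94402, 1c97789, 271223f, 375dced, 5bacd97, 774f308, d7df263}.
Among these, 1c97789 is not an ancestor of any other common ancestor — it is the merge base.

1c97789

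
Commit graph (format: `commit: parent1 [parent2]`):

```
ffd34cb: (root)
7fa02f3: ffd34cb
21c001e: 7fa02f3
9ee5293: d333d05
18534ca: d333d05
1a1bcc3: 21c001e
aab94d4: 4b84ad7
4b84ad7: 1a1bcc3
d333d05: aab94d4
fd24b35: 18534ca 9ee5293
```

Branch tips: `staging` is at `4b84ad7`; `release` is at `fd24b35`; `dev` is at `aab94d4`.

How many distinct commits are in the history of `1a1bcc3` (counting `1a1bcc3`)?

Walking parent pointers from 1a1bcc3: reachable set = {1a1bcc3, 21c001e, 7fa02f3, ffd34cb}.
That is 4 commits.

4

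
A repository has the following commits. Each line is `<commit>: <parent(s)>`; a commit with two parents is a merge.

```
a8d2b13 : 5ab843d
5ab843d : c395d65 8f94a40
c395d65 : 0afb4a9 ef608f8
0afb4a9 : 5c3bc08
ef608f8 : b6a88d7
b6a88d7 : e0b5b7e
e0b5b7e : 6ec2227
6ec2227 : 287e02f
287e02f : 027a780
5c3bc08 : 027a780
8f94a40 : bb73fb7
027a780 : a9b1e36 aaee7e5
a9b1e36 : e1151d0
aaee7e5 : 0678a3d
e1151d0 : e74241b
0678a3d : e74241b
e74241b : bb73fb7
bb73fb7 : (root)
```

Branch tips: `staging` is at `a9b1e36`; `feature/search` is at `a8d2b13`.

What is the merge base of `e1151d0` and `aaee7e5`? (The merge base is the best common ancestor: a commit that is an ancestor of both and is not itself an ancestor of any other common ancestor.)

Ancestors of e1151d0: {bb73fb7, e1151d0, e74241b}.
Ancestors of aaee7e5: {0678a3d, aaee7e5, bb73fb7, e74241b}.
Common ancestors: {bb73fb7, e74241b}.
Among these, e74241b is not an ancestor of any other common ancestor — it is the merge base.

e74241b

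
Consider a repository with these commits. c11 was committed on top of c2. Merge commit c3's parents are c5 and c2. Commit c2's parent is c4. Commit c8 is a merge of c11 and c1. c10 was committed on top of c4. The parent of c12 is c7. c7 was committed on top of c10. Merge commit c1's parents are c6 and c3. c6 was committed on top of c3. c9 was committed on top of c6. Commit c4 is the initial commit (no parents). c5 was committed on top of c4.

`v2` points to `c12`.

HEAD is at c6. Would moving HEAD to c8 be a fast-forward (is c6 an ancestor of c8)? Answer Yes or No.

A fast-forward from c6 to c8 is possible iff c6 is an ancestor of c8.
Ancestors of c8: {c1, c11, c2, c3, c4, c5, c6, c8}.
c6 is among them, so fast-forward is possible.

Yes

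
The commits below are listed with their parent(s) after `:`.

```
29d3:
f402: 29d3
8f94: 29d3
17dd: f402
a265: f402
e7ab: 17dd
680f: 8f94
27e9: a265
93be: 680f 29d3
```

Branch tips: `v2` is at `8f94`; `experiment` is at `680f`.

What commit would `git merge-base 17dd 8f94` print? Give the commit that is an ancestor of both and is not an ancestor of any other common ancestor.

Ancestors of 17dd: {17dd, 29d3, f402}.
Ancestors of 8f94: {29d3, 8f94}.
Common ancestors: {29d3}.
The only common ancestor is 29d3, so it is the merge base.

29d3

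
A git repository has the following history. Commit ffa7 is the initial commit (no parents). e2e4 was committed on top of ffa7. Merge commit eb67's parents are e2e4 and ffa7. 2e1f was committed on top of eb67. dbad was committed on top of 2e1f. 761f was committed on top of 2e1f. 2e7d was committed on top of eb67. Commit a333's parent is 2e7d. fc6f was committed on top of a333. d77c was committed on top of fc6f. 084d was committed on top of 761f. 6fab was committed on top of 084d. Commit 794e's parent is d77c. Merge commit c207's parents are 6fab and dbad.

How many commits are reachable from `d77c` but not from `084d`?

Reachable from d77c: {2e7d, a333, d77c, e2e4, eb67, fc6f, ffa7}.
Reachable from 084d: {084d, 2e1f, 761f, e2e4, eb67, ffa7}.
In d77c's history but not 084d's: {2e7d, a333, d77c, fc6f} — 4 commits.

4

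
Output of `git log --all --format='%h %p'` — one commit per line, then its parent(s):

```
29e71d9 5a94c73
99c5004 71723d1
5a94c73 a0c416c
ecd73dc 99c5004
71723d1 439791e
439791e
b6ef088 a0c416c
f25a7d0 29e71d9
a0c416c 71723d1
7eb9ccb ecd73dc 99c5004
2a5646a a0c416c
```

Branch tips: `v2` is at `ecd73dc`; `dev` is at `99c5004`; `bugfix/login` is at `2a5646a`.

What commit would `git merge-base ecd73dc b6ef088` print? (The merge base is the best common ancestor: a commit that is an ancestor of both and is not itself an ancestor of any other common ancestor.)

71723d1

Ancestors of ecd73dc: {439791e, 71723d1, 99c5004, ecd73dc}.
Ancestors of b6ef088: {439791e, 71723d1, a0c416c, b6ef088}.
Common ancestors: {439791e, 71723d1}.
Among these, 71723d1 is not an ancestor of any other common ancestor — it is the merge base.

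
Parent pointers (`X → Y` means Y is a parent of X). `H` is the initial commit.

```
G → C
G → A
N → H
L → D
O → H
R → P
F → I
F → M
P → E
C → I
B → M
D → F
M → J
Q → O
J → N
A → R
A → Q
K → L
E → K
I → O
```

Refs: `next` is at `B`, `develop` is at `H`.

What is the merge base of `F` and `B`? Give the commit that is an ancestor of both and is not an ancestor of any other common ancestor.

M

Ancestors of F: {F, H, I, J, M, N, O}.
Ancestors of B: {B, H, J, M, N}.
Common ancestors: {H, J, M, N}.
Among these, M is not an ancestor of any other common ancestor — it is the merge base.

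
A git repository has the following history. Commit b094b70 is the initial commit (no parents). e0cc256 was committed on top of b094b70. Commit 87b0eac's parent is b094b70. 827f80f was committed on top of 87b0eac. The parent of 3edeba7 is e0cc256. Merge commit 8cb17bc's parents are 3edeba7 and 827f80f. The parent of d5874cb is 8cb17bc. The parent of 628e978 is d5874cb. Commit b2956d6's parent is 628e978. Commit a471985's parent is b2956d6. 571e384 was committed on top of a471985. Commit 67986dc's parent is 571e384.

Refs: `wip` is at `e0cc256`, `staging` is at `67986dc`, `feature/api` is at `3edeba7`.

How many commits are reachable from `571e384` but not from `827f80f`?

8

Reachable from 571e384: {3edeba7, 571e384, 628e978, 827f80f, 87b0eac, 8cb17bc, a471985, b094b70, b2956d6, d5874cb, e0cc256}.
Reachable from 827f80f: {827f80f, 87b0eac, b094b70}.
In 571e384's history but not 827f80f's: {3edeba7, 571e384, 628e978, 8cb17bc, a471985, b2956d6, d5874cb, e0cc256} — 8 commits.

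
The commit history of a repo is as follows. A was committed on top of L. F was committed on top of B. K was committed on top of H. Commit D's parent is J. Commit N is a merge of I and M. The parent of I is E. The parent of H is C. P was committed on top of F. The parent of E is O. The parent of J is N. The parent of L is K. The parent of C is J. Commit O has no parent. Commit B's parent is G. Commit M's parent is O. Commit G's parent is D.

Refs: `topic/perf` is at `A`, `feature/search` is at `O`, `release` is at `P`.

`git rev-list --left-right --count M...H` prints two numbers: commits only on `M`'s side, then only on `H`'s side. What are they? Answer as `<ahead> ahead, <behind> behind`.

0 ahead, 6 behind

Reachable from M: {M, O}.
Reachable from H: {C, E, H, I, J, M, N, O}.
Only in M's history (ahead): {} — 0.
Only in H's history (behind): {C, E, H, I, J, N} — 6.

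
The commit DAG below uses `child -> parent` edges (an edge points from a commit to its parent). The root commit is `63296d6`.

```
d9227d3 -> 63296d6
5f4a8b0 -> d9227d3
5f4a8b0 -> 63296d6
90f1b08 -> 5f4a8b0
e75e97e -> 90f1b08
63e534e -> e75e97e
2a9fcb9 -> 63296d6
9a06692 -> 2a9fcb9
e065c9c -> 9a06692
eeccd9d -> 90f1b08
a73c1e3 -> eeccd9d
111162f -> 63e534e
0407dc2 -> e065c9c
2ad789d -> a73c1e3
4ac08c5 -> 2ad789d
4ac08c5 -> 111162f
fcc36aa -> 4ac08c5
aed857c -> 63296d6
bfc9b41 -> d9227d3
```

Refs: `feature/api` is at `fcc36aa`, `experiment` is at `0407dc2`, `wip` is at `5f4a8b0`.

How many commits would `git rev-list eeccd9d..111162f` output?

Reachable from 111162f: {111162f, 5f4a8b0, 63296d6, 63e534e, 90f1b08, d9227d3, e75e97e}.
Reachable from eeccd9d: {5f4a8b0, 63296d6, 90f1b08, d9227d3, eeccd9d}.
In 111162f's history but not eeccd9d's: {111162f, 63e534e, e75e97e} — 3 commits.

3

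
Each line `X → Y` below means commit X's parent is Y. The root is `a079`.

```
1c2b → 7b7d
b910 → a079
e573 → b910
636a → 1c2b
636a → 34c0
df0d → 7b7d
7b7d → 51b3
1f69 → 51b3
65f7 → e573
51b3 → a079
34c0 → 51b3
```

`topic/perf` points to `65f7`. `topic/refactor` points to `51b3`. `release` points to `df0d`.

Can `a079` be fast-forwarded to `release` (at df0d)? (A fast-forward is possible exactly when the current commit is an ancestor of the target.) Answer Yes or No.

A fast-forward from a079 to df0d is possible iff a079 is an ancestor of df0d.
Ancestors of df0d: {51b3, 7b7d, a079, df0d}.
a079 is among them, so fast-forward is possible.

Yes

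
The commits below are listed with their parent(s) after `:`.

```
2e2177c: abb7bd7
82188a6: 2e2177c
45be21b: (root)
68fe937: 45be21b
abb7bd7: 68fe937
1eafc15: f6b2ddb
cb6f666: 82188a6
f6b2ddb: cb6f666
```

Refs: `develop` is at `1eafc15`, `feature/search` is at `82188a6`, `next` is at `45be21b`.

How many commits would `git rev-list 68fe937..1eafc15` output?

Reachable from 1eafc15: {1eafc15, 2e2177c, 45be21b, 68fe937, 82188a6, abb7bd7, cb6f666, f6b2ddb}.
Reachable from 68fe937: {45be21b, 68fe937}.
In 1eafc15's history but not 68fe937's: {1eafc15, 2e2177c, 82188a6, abb7bd7, cb6f666, f6b2ddb} — 6 commits.

6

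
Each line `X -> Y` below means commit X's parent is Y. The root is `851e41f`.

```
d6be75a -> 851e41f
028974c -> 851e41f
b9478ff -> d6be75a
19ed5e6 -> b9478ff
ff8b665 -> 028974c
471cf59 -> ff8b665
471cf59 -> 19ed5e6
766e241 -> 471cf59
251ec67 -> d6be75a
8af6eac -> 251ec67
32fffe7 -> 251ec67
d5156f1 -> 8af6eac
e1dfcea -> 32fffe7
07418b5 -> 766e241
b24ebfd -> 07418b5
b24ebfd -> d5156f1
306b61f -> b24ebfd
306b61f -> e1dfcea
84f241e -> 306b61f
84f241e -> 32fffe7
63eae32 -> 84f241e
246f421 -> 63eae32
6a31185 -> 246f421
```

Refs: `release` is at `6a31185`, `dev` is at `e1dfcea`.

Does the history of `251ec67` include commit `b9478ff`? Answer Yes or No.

No

Ancestors of 251ec67: {251ec67, 851e41f, d6be75a}.
b9478ff is not in that set, so it is not an ancestor of 251ec67.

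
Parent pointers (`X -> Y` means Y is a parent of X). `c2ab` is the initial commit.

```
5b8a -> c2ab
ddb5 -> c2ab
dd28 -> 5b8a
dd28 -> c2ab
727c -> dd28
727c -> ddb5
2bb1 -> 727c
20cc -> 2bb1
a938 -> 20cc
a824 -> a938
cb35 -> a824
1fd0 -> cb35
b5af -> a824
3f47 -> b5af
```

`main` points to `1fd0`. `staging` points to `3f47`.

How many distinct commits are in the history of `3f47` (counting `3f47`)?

11

Walking parent pointers from 3f47: reachable set = {20cc, 2bb1, 3f47, 5b8a, 727c, a824, a938, b5af, c2ab, dd28, ddb5}.
That is 11 commits.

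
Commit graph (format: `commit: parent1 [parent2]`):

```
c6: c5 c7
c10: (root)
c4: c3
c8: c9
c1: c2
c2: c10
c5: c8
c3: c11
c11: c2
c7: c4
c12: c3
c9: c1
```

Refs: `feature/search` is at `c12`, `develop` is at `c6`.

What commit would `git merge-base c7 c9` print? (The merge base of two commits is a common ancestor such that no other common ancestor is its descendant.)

Ancestors of c7: {c10, c11, c2, c3, c4, c7}.
Ancestors of c9: {c1, c10, c2, c9}.
Common ancestors: {c10, c2}.
Among these, c2 is not an ancestor of any other common ancestor — it is the merge base.

c2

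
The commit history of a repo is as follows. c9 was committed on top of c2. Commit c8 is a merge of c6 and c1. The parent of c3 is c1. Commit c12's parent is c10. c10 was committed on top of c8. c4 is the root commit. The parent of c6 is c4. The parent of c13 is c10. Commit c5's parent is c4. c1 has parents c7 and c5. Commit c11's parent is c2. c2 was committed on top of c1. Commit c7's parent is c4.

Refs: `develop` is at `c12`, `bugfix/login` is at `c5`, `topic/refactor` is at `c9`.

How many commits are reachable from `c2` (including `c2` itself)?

Walking parent pointers from c2: reachable set = {c1, c2, c4, c5, c7}.
That is 5 commits.

5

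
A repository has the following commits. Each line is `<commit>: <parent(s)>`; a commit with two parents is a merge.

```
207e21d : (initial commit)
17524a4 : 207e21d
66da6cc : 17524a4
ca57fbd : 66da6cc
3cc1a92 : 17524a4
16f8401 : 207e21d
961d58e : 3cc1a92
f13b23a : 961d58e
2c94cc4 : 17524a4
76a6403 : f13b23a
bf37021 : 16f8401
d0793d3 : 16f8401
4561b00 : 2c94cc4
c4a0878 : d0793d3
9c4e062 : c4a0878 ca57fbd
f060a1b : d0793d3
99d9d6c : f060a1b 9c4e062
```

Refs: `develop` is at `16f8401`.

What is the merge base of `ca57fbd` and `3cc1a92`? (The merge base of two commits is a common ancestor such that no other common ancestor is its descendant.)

Ancestors of ca57fbd: {17524a4, 207e21d, 66da6cc, ca57fbd}.
Ancestors of 3cc1a92: {17524a4, 207e21d, 3cc1a92}.
Common ancestors: {17524a4, 207e21d}.
Among these, 17524a4 is not an ancestor of any other common ancestor — it is the merge base.

17524a4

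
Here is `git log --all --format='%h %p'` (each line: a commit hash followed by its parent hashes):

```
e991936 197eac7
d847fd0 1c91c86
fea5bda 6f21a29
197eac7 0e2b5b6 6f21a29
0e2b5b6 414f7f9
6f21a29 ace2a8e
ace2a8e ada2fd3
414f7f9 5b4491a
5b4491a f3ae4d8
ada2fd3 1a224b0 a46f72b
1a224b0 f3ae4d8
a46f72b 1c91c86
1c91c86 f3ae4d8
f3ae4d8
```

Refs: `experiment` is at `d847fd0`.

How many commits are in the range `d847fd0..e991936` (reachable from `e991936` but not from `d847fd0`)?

Reachable from e991936: {0e2b5b6, 197eac7, 1a224b0, 1c91c86, 414f7f9, 5b4491a, 6f21a29, a46f72b, ace2a8e, ada2fd3, e991936, f3ae4d8}.
Reachable from d847fd0: {1c91c86, d847fd0, f3ae4d8}.
In e991936's history but not d847fd0's: {0e2b5b6, 197eac7, 1a224b0, 414f7f9, 5b4491a, 6f21a29, a46f72b, ace2a8e, ada2fd3, e991936} — 10 commits.

10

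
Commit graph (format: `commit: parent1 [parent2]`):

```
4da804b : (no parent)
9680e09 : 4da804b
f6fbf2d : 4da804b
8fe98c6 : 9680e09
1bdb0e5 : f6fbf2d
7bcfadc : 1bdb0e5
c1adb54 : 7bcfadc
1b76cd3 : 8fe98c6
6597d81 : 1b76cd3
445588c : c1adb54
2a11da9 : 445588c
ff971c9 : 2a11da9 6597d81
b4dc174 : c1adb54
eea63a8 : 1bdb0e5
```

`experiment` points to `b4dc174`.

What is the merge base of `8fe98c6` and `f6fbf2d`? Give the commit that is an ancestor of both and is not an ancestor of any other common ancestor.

4da804b

Ancestors of 8fe98c6: {4da804b, 8fe98c6, 9680e09}.
Ancestors of f6fbf2d: {4da804b, f6fbf2d}.
Common ancestors: {4da804b}.
The only common ancestor is 4da804b, so it is the merge base.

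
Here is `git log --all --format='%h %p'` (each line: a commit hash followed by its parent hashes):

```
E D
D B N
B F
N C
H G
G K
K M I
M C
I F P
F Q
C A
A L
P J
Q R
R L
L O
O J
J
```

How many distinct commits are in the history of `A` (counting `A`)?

4

Walking parent pointers from A: reachable set = {A, J, L, O}.
That is 4 commits.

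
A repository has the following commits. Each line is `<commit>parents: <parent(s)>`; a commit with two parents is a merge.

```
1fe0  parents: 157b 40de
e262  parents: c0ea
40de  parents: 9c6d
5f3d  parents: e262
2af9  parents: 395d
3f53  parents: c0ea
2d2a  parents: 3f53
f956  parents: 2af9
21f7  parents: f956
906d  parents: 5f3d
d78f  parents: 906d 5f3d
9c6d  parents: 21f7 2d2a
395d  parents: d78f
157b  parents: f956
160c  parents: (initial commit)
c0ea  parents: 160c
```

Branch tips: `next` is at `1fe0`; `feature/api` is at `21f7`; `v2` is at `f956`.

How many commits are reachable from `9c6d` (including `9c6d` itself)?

Walking parent pointers from 9c6d: reachable set = {160c, 21f7, 2af9, 2d2a, 395d, 3f53, 5f3d, 906d, 9c6d, c0ea, d78f, e262, f956}.
That is 13 commits.

13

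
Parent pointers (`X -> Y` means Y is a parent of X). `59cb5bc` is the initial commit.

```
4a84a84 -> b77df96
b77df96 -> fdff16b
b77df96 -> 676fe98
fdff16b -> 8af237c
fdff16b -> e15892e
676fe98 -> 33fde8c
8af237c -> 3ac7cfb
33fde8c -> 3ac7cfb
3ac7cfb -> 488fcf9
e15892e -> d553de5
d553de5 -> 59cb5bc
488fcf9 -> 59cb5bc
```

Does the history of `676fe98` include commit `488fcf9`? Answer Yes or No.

Yes

Ancestors of 676fe98 (commits reachable by following parents): {33fde8c, 3ac7cfb, 488fcf9, 59cb5bc, 676fe98}.
488fcf9 is in that set, so it is an ancestor of 676fe98.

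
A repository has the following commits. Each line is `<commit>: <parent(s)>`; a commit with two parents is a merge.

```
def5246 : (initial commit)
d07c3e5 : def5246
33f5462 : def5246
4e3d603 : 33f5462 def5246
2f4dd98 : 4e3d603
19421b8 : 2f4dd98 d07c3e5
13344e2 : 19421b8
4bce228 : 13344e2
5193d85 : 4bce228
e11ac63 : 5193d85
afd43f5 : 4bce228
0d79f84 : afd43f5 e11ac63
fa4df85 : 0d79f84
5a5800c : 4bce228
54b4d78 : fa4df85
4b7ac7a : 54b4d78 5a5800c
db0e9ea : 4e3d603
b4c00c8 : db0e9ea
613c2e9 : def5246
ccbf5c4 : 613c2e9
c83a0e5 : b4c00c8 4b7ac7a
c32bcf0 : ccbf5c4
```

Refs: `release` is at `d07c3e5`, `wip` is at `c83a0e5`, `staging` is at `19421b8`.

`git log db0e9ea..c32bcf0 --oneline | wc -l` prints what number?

3

Reachable from c32bcf0: {613c2e9, c32bcf0, ccbf5c4, def5246}.
Reachable from db0e9ea: {33f5462, 4e3d603, db0e9ea, def5246}.
In c32bcf0's history but not db0e9ea's: {613c2e9, c32bcf0, ccbf5c4} — 3 commits.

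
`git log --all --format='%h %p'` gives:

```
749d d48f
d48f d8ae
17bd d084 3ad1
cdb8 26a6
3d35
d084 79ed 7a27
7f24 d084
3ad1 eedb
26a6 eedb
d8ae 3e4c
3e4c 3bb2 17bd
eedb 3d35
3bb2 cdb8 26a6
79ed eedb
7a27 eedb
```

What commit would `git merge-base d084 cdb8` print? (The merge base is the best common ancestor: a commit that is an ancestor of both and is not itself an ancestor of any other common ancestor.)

Ancestors of d084: {3d35, 79ed, 7a27, d084, eedb}.
Ancestors of cdb8: {26a6, 3d35, cdb8, eedb}.
Common ancestors: {3d35, eedb}.
Among these, eedb is not an ancestor of any other common ancestor — it is the merge base.

eedb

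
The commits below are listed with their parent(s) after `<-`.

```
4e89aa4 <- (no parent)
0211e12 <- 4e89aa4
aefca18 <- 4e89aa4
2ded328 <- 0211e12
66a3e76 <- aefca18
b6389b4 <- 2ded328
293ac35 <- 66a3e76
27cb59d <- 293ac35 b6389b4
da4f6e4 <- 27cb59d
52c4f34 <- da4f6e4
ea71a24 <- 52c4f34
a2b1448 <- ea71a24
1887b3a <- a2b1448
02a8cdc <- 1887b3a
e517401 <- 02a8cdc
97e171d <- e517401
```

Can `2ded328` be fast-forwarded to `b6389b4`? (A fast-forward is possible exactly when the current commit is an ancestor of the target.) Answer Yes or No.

A fast-forward from 2ded328 to b6389b4 is possible iff 2ded328 is an ancestor of b6389b4.
Ancestors of b6389b4: {0211e12, 2ded328, 4e89aa4, b6389b4}.
2ded328 is among them, so fast-forward is possible.

Yes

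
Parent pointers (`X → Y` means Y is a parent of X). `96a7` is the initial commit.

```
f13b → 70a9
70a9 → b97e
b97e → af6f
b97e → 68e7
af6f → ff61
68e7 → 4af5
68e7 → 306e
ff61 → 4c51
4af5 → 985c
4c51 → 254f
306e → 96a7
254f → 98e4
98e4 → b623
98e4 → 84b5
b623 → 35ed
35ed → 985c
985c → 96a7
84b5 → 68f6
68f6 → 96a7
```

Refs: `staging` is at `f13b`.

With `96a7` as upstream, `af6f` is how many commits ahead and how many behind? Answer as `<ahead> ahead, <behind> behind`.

10 ahead, 0 behind

Reachable from af6f: {254f, 35ed, 4c51, 68f6, 84b5, 96a7, 985c, 98e4, af6f, b623, ff61}.
Reachable from 96a7: {96a7}.
Only in af6f's history (ahead): {254f, 35ed, 4c51, 68f6, 84b5, 985c, 98e4, af6f, b623, ff61} — 10.
Only in 96a7's history (behind): {} — 0.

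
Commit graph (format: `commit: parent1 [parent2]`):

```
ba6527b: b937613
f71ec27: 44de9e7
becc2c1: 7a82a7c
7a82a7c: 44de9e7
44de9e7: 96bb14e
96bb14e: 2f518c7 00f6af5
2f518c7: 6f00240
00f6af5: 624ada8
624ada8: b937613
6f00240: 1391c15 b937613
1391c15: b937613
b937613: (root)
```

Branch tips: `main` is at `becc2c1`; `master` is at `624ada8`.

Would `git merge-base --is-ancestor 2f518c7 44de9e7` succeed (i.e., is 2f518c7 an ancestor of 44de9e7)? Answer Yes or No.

Yes

Ancestors of 44de9e7 (commits reachable by following parents): {00f6af5, 1391c15, 2f518c7, 44de9e7, 624ada8, 6f00240, 96bb14e, b937613}.
2f518c7 is in that set, so it is an ancestor of 44de9e7.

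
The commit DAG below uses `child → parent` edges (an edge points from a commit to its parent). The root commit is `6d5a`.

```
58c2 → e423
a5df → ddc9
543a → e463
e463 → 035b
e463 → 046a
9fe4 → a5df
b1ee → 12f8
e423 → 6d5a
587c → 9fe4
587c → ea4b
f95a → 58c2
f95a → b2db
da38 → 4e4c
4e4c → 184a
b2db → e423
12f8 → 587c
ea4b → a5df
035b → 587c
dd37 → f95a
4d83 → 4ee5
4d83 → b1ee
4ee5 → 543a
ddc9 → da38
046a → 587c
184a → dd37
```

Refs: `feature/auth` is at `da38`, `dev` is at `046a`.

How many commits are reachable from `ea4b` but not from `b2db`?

9

Reachable from ea4b: {184a, 4e4c, 58c2, 6d5a, a5df, b2db, da38, dd37, ddc9, e423, ea4b, f95a}.
Reachable from b2db: {6d5a, b2db, e423}.
In ea4b's history but not b2db's: {184a, 4e4c, 58c2, a5df, da38, dd37, ddc9, ea4b, f95a} — 9 commits.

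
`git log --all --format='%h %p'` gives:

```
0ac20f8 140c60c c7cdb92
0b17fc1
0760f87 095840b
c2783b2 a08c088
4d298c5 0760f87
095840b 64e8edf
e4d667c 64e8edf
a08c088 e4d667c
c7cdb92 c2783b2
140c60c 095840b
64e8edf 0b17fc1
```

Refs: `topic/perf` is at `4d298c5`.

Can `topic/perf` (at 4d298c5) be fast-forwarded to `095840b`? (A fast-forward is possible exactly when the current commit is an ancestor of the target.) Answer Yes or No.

No

A fast-forward from 4d298c5 to 095840b is possible iff 4d298c5 is an ancestor of 095840b.
Ancestors of 095840b: {095840b, 0b17fc1, 64e8edf}.
4d298c5 is not among them, so fast-forward is not possible.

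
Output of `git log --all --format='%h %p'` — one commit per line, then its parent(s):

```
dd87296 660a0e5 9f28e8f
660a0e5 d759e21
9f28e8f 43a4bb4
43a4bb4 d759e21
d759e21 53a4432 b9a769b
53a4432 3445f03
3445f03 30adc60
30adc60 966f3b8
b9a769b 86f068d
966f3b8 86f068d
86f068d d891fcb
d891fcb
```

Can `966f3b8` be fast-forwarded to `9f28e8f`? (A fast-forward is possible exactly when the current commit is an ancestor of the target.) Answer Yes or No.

Yes

A fast-forward from 966f3b8 to 9f28e8f is possible iff 966f3b8 is an ancestor of 9f28e8f.
Ancestors of 9f28e8f: {30adc60, 3445f03, 43a4bb4, 53a4432, 86f068d, 966f3b8, 9f28e8f, b9a769b, d759e21, d891fcb}.
966f3b8 is among them, so fast-forward is possible.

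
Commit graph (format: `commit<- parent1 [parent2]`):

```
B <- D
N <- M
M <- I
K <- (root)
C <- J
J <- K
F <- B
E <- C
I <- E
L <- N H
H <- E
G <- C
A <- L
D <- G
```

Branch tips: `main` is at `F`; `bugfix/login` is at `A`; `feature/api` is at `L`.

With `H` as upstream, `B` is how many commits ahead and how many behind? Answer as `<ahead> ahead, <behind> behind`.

3 ahead, 2 behind

Reachable from B: {B, C, D, G, J, K}.
Reachable from H: {C, E, H, J, K}.
Only in B's history (ahead): {B, D, G} — 3.
Only in H's history (behind): {E, H} — 2.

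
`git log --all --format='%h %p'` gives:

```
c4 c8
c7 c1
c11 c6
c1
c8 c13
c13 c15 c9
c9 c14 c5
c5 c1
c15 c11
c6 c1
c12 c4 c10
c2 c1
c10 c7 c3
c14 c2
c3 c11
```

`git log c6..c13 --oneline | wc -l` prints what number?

7

Reachable from c13: {c1, c11, c13, c14, c15, c2, c5, c6, c9}.
Reachable from c6: {c1, c6}.
In c13's history but not c6's: {c11, c13, c14, c15, c2, c5, c9} — 7 commits.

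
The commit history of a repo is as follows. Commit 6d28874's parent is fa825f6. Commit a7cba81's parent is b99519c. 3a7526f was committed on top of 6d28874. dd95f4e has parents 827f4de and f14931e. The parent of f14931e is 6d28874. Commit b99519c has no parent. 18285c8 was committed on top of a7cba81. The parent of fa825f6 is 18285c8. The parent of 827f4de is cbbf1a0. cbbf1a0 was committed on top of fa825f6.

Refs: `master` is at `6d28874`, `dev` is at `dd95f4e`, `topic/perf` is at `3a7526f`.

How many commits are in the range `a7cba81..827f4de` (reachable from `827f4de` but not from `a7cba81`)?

4

Reachable from 827f4de: {18285c8, 827f4de, a7cba81, b99519c, cbbf1a0, fa825f6}.
Reachable from a7cba81: {a7cba81, b99519c}.
In 827f4de's history but not a7cba81's: {18285c8, 827f4de, cbbf1a0, fa825f6} — 4 commits.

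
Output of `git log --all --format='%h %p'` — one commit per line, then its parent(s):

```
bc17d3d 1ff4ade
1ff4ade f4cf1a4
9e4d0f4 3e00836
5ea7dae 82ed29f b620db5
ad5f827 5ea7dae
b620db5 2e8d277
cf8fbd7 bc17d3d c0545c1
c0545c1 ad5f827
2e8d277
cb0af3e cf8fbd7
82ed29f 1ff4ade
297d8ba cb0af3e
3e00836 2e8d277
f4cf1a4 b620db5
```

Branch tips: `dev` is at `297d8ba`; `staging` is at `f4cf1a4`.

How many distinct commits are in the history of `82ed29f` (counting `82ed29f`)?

Walking parent pointers from 82ed29f: reachable set = {1ff4ade, 2e8d277, 82ed29f, b620db5, f4cf1a4}.
That is 5 commits.

5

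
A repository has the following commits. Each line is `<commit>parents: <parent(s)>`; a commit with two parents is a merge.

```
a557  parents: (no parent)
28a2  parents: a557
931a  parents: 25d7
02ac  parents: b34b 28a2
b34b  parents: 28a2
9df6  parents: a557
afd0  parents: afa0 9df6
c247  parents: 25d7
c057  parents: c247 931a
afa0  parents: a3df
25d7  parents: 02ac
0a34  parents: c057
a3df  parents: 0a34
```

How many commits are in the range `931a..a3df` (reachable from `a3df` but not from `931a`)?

4

Reachable from a3df: {02ac, 0a34, 25d7, 28a2, 931a, a3df, a557, b34b, c057, c247}.
Reachable from 931a: {02ac, 25d7, 28a2, 931a, a557, b34b}.
In a3df's history but not 931a's: {0a34, a3df, c057, c247} — 4 commits.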